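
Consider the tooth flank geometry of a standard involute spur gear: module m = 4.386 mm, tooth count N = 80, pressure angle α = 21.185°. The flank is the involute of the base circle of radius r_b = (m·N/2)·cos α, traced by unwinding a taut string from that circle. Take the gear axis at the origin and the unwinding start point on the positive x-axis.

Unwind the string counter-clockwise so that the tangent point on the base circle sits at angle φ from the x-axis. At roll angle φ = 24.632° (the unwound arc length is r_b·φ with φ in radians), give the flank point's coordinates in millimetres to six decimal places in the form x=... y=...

x=178.009073 y=4.253058

pitch radius r_p = m·N/2 = 4.386·80/2 = 175.440000
base radius r_b = r_p·cos α = 175.440000·cos 21.185° = 163.583492
roll angle φ = 24.632° = 0.42990950 rad
x = r_b·(cos φ + φ·sin φ) = 163.583492·(0.90900347 + 0.42990950·0.41678854) = 178.009073
y = r_b·(sin φ − φ·cos φ) = 163.583492·(0.41678854 − 0.42990950·0.90900347) = 4.253058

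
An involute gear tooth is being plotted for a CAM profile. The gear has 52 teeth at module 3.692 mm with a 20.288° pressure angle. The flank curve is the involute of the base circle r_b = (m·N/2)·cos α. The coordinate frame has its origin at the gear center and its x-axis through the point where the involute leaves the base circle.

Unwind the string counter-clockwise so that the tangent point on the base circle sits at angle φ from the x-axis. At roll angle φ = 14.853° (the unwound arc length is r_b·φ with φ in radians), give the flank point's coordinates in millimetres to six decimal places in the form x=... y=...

x=93.011503 y=0.519340

pitch radius r_p = m·N/2 = 3.692·52/2 = 95.992000
base radius r_b = r_p·cos α = 95.992000·cos 20.288° = 90.036808
roll angle φ = 14.853° = 0.25923375 rad
x = r_b·(cos φ + φ·sin φ) = 90.036808·(0.96658668 + 0.25923375·0.25633998) = 93.011503
y = r_b·(sin φ − φ·cos φ) = 90.036808·(0.25633998 − 0.25923375·0.96658668) = 0.519340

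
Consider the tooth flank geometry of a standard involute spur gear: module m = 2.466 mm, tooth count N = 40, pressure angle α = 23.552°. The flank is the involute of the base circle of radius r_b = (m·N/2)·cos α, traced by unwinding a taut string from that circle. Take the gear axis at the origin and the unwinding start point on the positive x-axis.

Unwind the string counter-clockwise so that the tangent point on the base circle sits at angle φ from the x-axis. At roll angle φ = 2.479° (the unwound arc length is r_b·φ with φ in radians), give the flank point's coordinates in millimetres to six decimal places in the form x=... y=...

pitch radius r_p = m·N/2 = 2.466·40/2 = 49.320000
base radius r_b = r_p·cos α = 49.320000·cos 23.552° = 45.211536
roll angle φ = 2.479° = 0.04326671 rad
x = r_b·(cos φ + φ·sin φ) = 45.211536·(0.99906414 + 0.04326671·0.04325321) = 45.253834
y = r_b·(sin φ − φ·cos φ) = 45.211536·(0.04325321 − 0.04326671·0.99906414) = 0.001220

x=45.253834 y=0.001220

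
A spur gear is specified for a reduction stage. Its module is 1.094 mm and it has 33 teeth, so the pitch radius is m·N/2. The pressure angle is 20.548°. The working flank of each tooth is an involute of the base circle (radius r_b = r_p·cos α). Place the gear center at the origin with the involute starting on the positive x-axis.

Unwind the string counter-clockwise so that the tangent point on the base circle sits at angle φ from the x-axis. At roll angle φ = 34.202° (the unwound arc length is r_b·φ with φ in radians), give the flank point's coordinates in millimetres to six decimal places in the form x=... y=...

pitch radius r_p = m·N/2 = 1.094·33/2 = 18.051000
base radius r_b = r_p·cos α = 18.051000·cos 20.548° = 16.902568
roll angle φ = 34.202° = 0.59693751 rad
x = r_b·(cos φ + φ·sin φ) = 16.902568·(0.82706095 + 0.59693751·0.56211225) = 19.651041
y = r_b·(sin φ − φ·cos φ) = 16.902568·(0.56211225 − 0.59693751·0.82706095) = 1.156280

x=19.651041 y=1.156280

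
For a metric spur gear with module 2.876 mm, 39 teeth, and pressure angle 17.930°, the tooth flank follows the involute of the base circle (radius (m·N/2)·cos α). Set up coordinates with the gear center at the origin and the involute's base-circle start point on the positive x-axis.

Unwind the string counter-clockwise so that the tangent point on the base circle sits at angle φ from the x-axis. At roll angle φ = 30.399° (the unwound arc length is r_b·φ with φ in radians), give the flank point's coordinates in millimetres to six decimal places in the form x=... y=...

pitch radius r_p = m·N/2 = 2.876·39/2 = 56.082000
base radius r_b = r_p·cos α = 56.082000·cos 17.930° = 53.358285
roll angle φ = 30.399° = 0.53056264 rad
x = r_b·(cos φ + φ·sin φ) = 53.358285·(0.86252250 + 0.53056264·0.50601871) = 60.348066
y = r_b·(sin φ − φ·cos φ) = 53.358285·(0.50601871 − 0.53056264·0.86252250) = 2.582354

x=60.348066 y=2.582354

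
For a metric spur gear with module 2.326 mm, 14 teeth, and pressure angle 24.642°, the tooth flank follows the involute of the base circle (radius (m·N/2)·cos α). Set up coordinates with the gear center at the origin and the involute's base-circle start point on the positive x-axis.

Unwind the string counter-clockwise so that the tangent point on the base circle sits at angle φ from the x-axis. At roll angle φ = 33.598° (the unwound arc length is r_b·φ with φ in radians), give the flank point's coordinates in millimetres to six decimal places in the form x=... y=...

x=17.129049 y=0.960908

pitch radius r_p = m·N/2 = 2.326·14/2 = 16.282000
base radius r_b = r_p·cos α = 16.282000·cos 24.642° = 14.799210
roll angle φ = 33.598° = 0.58639572 rad
x = r_b·(cos φ + φ·sin φ) = 14.799210·(0.83294056 + 0.58639572·0.55336247) = 17.129049
y = r_b·(sin φ − φ·cos φ) = 14.799210·(0.55336247 − 0.58639572·0.83294056) = 0.960908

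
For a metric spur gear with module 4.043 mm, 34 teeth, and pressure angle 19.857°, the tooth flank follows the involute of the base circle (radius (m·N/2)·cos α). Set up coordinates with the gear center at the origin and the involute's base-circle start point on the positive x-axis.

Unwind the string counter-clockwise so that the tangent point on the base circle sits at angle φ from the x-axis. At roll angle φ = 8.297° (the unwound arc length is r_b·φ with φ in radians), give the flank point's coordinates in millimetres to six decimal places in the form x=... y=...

x=65.318728 y=0.065297

pitch radius r_p = m·N/2 = 4.043·34/2 = 68.731000
base radius r_b = r_p·cos α = 68.731000·cos 19.857° = 64.644483
roll angle φ = 8.297° = 0.14480997 rad
x = r_b·(cos φ + φ·sin φ) = 64.644483·(0.98953335 + 0.14480997·0.14430439) = 65.318728
y = r_b·(sin φ − φ·cos φ) = 64.644483·(0.14430439 − 0.14480997·0.98953335) = 0.065297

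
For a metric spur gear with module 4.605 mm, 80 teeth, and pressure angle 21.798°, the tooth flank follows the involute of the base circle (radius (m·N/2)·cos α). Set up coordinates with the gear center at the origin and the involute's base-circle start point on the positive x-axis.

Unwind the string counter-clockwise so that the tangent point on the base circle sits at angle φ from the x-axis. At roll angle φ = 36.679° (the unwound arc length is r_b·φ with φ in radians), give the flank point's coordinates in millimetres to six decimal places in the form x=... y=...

x=202.565220 y=14.352603

pitch radius r_p = m·N/2 = 4.605·80/2 = 184.200000
base radius r_b = r_p·cos α = 184.200000·cos 21.798° = 171.029477
roll angle φ = 36.679° = 0.64016932 rad
x = r_b·(cos φ + φ·sin φ) = 171.029477·(0.80199463 + 0.64016932·0.59733124) = 202.565220
y = r_b·(sin φ − φ·cos φ) = 171.029477·(0.59733124 − 0.64016932·0.80199463) = 14.352603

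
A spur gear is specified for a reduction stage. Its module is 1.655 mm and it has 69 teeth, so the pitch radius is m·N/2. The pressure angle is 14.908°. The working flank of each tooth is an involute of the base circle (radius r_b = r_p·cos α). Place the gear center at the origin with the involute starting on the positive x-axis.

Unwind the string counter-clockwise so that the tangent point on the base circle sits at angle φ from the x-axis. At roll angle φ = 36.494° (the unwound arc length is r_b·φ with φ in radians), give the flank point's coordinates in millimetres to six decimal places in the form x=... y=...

pitch radius r_p = m·N/2 = 1.655·69/2 = 57.097500
base radius r_b = r_p·cos α = 57.097500·cos 14.908° = 55.175608
roll angle φ = 36.494° = 0.63694046 rad
x = r_b·(cos φ + φ·sin φ) = 55.175608·(0.80391915 + 0.63694046·0.59473860) = 65.257969
y = r_b·(sin φ − φ·cos φ) = 55.175608·(0.59473860 − 0.63694046·0.80391915) = 4.562470

x=65.257969 y=4.562470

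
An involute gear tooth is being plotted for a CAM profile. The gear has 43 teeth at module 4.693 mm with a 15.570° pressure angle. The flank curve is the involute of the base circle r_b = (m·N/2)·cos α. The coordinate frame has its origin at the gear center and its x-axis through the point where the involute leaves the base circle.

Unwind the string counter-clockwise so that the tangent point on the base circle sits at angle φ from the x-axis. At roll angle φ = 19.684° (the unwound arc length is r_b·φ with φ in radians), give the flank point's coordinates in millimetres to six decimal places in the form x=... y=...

x=102.764599 y=1.298280

pitch radius r_p = m·N/2 = 4.693·43/2 = 100.899500
base radius r_b = r_p·cos α = 100.899500·cos 15.570° = 97.196815
roll angle φ = 19.684° = 0.34355061 rad
x = r_b·(cos φ + φ·sin φ) = 97.196815·(0.94156464 + 0.34355061·0.33683234) = 102.764599
y = r_b·(sin φ − φ·cos φ) = 97.196815·(0.33683234 − 0.34355061·0.94156464) = 1.298280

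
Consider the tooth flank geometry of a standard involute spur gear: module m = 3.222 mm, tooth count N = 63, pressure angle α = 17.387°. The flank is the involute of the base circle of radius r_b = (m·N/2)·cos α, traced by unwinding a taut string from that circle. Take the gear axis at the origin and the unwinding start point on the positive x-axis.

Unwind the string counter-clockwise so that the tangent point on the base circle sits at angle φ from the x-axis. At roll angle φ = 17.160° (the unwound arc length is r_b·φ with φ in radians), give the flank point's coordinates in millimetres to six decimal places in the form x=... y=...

x=101.102612 y=0.859581

pitch radius r_p = m·N/2 = 3.222·63/2 = 101.493000
base radius r_b = r_p·cos α = 101.493000·cos 17.387° = 96.855597
roll angle φ = 17.160° = 0.29949850 rad
x = r_b·(cos φ + φ·sin φ) = 96.855597·(0.95548457 + 0.29949850·0.29504107) = 101.102612
y = r_b·(sin φ − φ·cos φ) = 96.855597·(0.29504107 − 0.29949850·0.95548457) = 0.859581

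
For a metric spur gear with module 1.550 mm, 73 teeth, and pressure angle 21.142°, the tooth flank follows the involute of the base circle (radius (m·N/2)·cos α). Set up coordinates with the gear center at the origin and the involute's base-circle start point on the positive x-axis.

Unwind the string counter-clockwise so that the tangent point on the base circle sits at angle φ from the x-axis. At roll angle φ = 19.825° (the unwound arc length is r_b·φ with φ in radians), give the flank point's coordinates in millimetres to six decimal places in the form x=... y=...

pitch radius r_p = m·N/2 = 1.550·73/2 = 56.575000
base radius r_b = r_p·cos α = 56.575000·cos 21.142° = 52.766902
roll angle φ = 19.825° = 0.34601152 rad
x = r_b·(cos φ + φ·sin φ) = 52.766902·(0.94073288 + 0.34601152·0.33914842) = 55.831717
y = r_b·(sin φ − φ·cos φ) = 52.766902·(0.33914842 − 0.34601152·0.94073288) = 0.719952

x=55.831717 y=0.719952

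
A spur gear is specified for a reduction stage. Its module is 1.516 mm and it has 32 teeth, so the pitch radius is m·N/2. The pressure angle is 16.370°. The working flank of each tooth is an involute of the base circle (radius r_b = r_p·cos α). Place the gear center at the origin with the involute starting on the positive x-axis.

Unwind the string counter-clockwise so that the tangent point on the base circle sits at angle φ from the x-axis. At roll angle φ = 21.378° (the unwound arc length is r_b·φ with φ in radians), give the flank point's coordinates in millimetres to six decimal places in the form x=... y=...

x=24.836721 y=0.397375

pitch radius r_p = m·N/2 = 1.516·32/2 = 24.256000
base radius r_b = r_p·cos α = 24.256000·cos 16.370° = 23.272702
roll angle φ = 21.378° = 0.37311649 rad
x = r_b·(cos φ + φ·sin φ) = 23.272702·(0.93119585 + 0.37311649·0.36451926) = 24.836721
y = r_b·(sin φ − φ·cos φ) = 23.272702·(0.36451926 − 0.37311649·0.93119585) = 0.397375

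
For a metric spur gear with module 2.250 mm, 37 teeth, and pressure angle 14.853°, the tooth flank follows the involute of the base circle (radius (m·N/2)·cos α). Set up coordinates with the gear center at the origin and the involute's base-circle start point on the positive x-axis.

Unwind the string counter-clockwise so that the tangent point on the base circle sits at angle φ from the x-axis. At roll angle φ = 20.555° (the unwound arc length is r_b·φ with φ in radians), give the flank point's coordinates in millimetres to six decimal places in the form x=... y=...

x=42.740592 y=0.611306

pitch radius r_p = m·N/2 = 2.250·37/2 = 41.625000
base radius r_b = r_p·cos α = 41.625000·cos 14.853° = 40.234171
roll angle φ = 20.555° = 0.35875243 rad
x = r_b·(cos φ + φ·sin φ) = 40.234171·(0.93633558 + 0.35875243·0.35110636) = 42.740592
y = r_b·(sin φ − φ·cos φ) = 40.234171·(0.35110636 − 0.35875243·0.93633558) = 0.611306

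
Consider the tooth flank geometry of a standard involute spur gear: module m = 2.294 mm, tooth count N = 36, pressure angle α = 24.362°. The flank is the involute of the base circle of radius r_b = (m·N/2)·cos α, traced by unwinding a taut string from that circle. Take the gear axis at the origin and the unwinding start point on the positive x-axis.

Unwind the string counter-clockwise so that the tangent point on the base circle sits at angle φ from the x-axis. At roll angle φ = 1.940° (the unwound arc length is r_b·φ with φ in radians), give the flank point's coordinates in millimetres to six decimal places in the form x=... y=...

pitch radius r_p = m·N/2 = 2.294·36/2 = 41.292000
base radius r_b = r_p·cos α = 41.292000·cos 24.362° = 37.615255
roll angle φ = 1.940° = 0.03385939 rad
x = r_b·(cos φ + φ·sin φ) = 37.615255·(0.99942683 + 0.03385939·0.03385292) = 37.636811
y = r_b·(sin φ − φ·cos φ) = 37.615255·(0.03385292 − 0.03385939·0.99942683) = 0.000487

x=37.636811 y=0.000487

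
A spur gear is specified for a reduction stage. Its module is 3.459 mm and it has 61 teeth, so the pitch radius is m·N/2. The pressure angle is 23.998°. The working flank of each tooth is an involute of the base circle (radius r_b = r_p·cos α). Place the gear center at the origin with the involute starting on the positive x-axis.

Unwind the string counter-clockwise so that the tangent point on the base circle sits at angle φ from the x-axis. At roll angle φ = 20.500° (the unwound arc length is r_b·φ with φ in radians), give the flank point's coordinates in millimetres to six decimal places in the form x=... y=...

pitch radius r_p = m·N/2 = 3.459·61/2 = 105.499500
base radius r_b = r_p·cos α = 105.499500·cos 23.998° = 96.380087
roll angle φ = 20.500° = 0.35779250 rad
x = r_b·(cos φ + φ·sin φ) = 96.380087·(0.93667219 + 0.35779250·0.35020738) = 102.353123
y = r_b·(sin φ − φ·cos φ) = 96.380087·(0.35020738 − 0.35779250·0.93667219) = 1.452747

x=102.353123 y=1.452747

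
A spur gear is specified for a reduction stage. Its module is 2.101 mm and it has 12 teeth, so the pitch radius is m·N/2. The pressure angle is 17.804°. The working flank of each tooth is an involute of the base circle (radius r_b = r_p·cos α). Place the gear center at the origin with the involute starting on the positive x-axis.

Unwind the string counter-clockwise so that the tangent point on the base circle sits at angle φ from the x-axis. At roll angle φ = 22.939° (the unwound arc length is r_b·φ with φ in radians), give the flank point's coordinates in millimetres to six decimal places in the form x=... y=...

pitch radius r_p = m·N/2 = 2.101·12/2 = 12.606000
base radius r_b = r_p·cos α = 12.606000·cos 17.804° = 12.002274
roll angle φ = 22.939° = 0.40036108 rad
x = r_b·(cos φ + φ·sin φ) = 12.002274·(0.92092032 + 0.40036108·0.38975089) = 12.925986
y = r_b·(sin φ − φ·cos φ) = 12.002274·(0.38975089 − 0.40036108·0.92092032) = 0.252651

x=12.925986 y=0.252651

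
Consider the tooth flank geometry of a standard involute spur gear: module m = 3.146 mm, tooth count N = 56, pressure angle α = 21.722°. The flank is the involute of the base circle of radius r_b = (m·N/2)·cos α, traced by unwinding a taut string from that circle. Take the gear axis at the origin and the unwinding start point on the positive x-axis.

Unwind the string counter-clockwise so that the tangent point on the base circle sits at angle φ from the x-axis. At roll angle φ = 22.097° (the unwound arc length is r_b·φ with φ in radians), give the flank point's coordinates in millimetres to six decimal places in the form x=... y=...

pitch radius r_p = m·N/2 = 3.146·56/2 = 88.088000
base radius r_b = r_p·cos α = 88.088000·cos 21.722° = 81.832918
roll angle φ = 22.097° = 0.38566540 rad
x = r_b·(cos φ + φ·sin φ) = 81.832918·(0.92654833 + 0.38566540·0.37617575) = 87.694307
y = r_b·(sin φ − φ·cos φ) = 81.832918·(0.37617575 − 0.38566540·0.92654833) = 1.541578

x=87.694307 y=1.541578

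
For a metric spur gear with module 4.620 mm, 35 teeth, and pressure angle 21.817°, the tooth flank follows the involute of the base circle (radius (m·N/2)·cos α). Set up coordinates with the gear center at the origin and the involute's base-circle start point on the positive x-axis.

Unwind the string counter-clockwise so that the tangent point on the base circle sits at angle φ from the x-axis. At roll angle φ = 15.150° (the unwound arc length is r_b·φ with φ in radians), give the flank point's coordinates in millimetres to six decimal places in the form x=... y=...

x=77.637420 y=0.459318

pitch radius r_p = m·N/2 = 4.620·35/2 = 80.850000
base radius r_b = r_p·cos α = 80.850000·cos 21.817° = 75.059167
roll angle φ = 15.150° = 0.26441738 rad
x = r_b·(cos φ + φ·sin φ) = 75.059167·(0.96524493 + 0.26441738·0.26134694) = 77.637420
y = r_b·(sin φ − φ·cos φ) = 75.059167·(0.26134694 − 0.26441738·0.96524493) = 0.459318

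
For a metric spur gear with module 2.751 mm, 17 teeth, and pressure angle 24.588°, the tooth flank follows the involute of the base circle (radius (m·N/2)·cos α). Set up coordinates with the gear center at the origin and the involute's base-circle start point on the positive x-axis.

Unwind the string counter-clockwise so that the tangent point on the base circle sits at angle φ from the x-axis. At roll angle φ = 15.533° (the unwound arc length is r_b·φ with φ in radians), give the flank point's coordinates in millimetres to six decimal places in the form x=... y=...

pitch radius r_p = m·N/2 = 2.751·17/2 = 23.383500
base radius r_b = r_p·cos α = 23.383500·cos 24.588° = 21.263161
roll angle φ = 15.533° = 0.27110199 rad
x = r_b·(cos φ + φ·sin φ) = 21.263161·(0.96347638 + 0.27110199·0.26779334) = 22.030244
y = r_b·(sin φ − φ·cos φ) = 21.263161·(0.26779334 − 0.27110199·0.96347638) = 0.140188

x=22.030244 y=0.140188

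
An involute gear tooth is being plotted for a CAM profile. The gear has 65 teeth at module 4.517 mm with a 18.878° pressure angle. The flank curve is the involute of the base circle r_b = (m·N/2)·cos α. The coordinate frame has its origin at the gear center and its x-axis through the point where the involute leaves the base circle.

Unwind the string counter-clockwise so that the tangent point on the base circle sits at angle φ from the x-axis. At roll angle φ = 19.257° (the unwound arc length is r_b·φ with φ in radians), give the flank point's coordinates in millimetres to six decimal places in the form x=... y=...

x=146.531309 y=1.738136

pitch radius r_p = m·N/2 = 4.517·65/2 = 146.802500
base radius r_b = r_p·cos α = 146.802500·cos 18.878° = 138.905944
roll angle φ = 19.257° = 0.33609805 rad
x = r_b·(cos φ + φ·sin φ) = 138.905944·(0.94404873 + 0.33609805·0.32980599) = 146.531309
y = r_b·(sin φ − φ·cos φ) = 138.905944·(0.32980599 − 0.33609805·0.94404873) = 1.738136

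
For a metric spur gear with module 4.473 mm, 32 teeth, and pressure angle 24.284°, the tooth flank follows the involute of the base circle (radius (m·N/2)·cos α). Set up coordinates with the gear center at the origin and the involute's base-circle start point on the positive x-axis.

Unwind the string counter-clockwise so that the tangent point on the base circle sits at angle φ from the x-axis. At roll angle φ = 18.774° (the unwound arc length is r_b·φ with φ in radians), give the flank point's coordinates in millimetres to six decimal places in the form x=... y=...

pitch radius r_p = m·N/2 = 4.473·32/2 = 71.568000
base radius r_b = r_p·cos α = 71.568000·cos 24.284° = 65.235532
roll angle φ = 18.774° = 0.32766811 rad
x = r_b·(cos φ + φ·sin φ) = 65.235532·(0.94679540 + 0.32766811·0.32183609) = 68.644142
y = r_b·(sin φ − φ·cos φ) = 65.235532·(0.32183609 − 0.32766811·0.94679540) = 0.756825

x=68.644142 y=0.756825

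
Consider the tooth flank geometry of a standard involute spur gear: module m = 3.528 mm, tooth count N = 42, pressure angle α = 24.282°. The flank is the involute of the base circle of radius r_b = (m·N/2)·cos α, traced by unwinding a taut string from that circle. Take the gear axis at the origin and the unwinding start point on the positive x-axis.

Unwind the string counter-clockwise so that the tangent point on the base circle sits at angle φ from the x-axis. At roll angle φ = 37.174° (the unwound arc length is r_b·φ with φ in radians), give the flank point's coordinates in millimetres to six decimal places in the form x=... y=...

pitch radius r_p = m·N/2 = 3.528·42/2 = 74.088000
base radius r_b = r_p·cos α = 74.088000·cos 24.282° = 67.533621
roll angle φ = 37.174° = 0.64880870 rad
x = r_b·(cos φ + φ·sin φ) = 67.533621·(0.79680419 + 0.64880870·0.60423760) = 80.286589
y = r_b·(sin φ − φ·cos φ) = 67.533621·(0.60423760 − 0.64880870·0.79680419) = 5.893261

x=80.286589 y=5.893261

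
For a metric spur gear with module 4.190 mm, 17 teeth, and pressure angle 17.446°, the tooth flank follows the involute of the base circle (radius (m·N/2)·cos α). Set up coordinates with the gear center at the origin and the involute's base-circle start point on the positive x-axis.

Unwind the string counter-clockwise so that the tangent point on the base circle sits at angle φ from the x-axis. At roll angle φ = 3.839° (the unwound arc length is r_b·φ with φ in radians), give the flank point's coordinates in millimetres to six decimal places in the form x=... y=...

x=34.052890 y=0.003405

pitch radius r_p = m·N/2 = 4.190·17/2 = 35.615000
base radius r_b = r_p·cos α = 35.615000·cos 17.446° = 33.976708
roll angle φ = 3.839° = 0.06700319 rad
x = r_b·(cos φ + φ·sin φ) = 33.976708·(0.99775613 + 0.06700319·0.06695307) = 34.052890
y = r_b·(sin φ − φ·cos φ) = 33.976708·(0.06695307 − 0.06700319·0.99775613) = 0.003405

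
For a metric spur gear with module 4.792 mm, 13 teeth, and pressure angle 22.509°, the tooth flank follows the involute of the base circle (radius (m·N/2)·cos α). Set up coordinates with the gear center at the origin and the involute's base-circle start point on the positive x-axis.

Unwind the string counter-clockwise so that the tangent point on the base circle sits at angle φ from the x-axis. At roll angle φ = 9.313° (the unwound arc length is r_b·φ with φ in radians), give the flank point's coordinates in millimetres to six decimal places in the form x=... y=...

x=29.152740 y=0.041082

pitch radius r_p = m·N/2 = 4.792·13/2 = 31.148000
base radius r_b = r_p·cos α = 31.148000·cos 22.509° = 28.775127
roll angle φ = 9.313° = 0.16254251 rad
x = r_b·(cos φ + φ·sin φ) = 28.775127·(0.98681902 + 0.16254251·0.16182773) = 29.152740
y = r_b·(sin φ − φ·cos φ) = 28.775127·(0.16182773 − 0.16254251·0.98681902) = 0.041082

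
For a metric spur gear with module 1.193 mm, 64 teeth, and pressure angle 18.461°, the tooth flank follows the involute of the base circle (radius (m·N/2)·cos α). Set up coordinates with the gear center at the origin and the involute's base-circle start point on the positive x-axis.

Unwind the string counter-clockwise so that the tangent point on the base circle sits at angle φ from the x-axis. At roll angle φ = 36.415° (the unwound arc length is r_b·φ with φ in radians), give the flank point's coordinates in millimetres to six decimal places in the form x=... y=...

pitch radius r_p = m·N/2 = 1.193·64/2 = 38.176000
base radius r_b = r_p·cos α = 38.176000·cos 18.461° = 36.211441
roll angle φ = 36.415° = 0.63556165 rad
x = r_b·(cos φ + φ·sin φ) = 36.211441·(0.80473841 + 0.63556165·0.59362959) = 42.802887
y = r_b·(sin φ − φ·cos φ) = 36.211441·(0.59362959 − 0.63556165·0.80473841) = 2.975448

x=42.802887 y=2.975448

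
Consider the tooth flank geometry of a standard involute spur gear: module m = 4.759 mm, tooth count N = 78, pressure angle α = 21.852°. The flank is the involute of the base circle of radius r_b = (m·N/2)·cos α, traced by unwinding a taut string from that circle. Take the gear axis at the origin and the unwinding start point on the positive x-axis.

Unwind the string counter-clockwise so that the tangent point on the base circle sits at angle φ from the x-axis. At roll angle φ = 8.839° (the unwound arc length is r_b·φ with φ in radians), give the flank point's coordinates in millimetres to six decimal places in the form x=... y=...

pitch radius r_p = m·N/2 = 4.759·78/2 = 185.601000
base radius r_b = r_p·cos α = 185.601000·cos 21.852° = 172.265272
roll angle φ = 8.839° = 0.15426965 rad
x = r_b·(cos φ + φ·sin φ) = 172.265272·(0.98812402 + 0.15426965·0.15365847) = 174.302973
y = r_b·(sin φ − φ·cos φ) = 172.265272·(0.15365847 − 0.15426965·0.98812402) = 0.210322

x=174.302973 y=0.210322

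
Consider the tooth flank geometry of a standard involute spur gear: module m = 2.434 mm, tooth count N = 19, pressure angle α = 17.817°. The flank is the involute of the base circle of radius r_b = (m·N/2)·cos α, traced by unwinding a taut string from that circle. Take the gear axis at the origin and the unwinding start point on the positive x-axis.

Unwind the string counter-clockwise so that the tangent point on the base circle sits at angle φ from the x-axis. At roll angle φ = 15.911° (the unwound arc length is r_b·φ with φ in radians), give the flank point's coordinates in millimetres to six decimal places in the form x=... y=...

x=22.846521 y=0.155937

pitch radius r_p = m·N/2 = 2.434·19/2 = 23.123000
base radius r_b = r_p·cos α = 23.123000·cos 17.817° = 22.013990
roll angle φ = 15.911° = 0.27769934 rad
x = r_b·(cos φ + φ·sin φ) = 22.013990·(0.96168870 + 0.27769934·0.27414385) = 22.846521
y = r_b·(sin φ − φ·cos φ) = 22.013990·(0.27414385 − 0.27769934·0.96168870) = 0.155937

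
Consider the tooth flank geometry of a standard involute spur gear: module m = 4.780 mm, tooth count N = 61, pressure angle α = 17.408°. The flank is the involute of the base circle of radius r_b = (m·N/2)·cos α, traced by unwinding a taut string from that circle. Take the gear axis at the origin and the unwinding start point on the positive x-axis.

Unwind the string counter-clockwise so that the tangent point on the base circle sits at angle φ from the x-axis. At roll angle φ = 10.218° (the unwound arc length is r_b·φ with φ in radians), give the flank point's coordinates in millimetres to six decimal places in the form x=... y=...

pitch radius r_p = m·N/2 = 4.780·61/2 = 145.790000
base radius r_b = r_p·cos α = 145.790000·cos 17.408° = 139.112609
roll angle φ = 10.218° = 0.17833774 rad
x = r_b·(cos φ + φ·sin φ) = 139.112609·(0.98413993 + 0.17833774·0.17739393) = 141.307244
y = r_b·(sin φ − φ·cos φ) = 139.112609·(0.17739393 − 0.17833774·0.98413993) = 0.262176

x=141.307244 y=0.262176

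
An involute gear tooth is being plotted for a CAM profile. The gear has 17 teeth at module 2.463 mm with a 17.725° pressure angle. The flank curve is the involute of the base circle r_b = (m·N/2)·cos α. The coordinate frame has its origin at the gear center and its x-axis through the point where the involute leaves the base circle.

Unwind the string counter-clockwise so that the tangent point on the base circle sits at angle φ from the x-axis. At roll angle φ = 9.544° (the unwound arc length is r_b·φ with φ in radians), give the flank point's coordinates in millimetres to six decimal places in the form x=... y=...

pitch radius r_p = m·N/2 = 2.463·17/2 = 20.935500
base radius r_b = r_p·cos α = 20.935500·cos 17.725° = 19.941665
roll angle φ = 9.544° = 0.16657422 rad
x = r_b·(cos φ + φ·sin φ) = 19.941665·(0.98615856 + 0.16657422·0.16580497) = 20.216409
y = r_b·(sin φ − φ·cos φ) = 19.941665·(0.16580497 − 0.16657422·0.98615856) = 0.030638

x=20.216409 y=0.030638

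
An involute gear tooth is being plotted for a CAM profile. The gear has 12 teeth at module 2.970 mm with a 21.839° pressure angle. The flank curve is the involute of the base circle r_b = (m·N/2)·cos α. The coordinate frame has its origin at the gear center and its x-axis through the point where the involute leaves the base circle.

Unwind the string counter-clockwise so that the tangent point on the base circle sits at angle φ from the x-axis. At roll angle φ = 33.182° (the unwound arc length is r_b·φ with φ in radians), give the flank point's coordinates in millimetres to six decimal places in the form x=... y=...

pitch radius r_p = m·N/2 = 2.970·12/2 = 17.820000
base radius r_b = r_p·cos α = 17.820000·cos 21.839° = 16.541109
roll angle φ = 33.182° = 0.57913515 rad
x = r_b·(cos φ + φ·sin φ) = 16.541109·(0.83693629 + 0.57913515·0.54730032) = 19.086739
y = r_b·(sin φ − φ·cos φ) = 16.541109·(0.54730032 − 0.57913515·0.83693629) = 1.035491

x=19.086739 y=1.035491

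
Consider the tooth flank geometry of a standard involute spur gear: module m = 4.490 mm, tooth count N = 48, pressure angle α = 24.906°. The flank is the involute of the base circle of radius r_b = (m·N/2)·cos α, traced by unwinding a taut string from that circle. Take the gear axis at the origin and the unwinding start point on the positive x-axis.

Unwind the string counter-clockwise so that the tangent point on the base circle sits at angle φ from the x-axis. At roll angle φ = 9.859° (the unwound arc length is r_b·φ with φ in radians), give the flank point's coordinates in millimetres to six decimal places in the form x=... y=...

x=99.174574 y=0.165496

pitch radius r_p = m·N/2 = 4.490·48/2 = 107.760000
base radius r_b = r_p·cos α = 107.760000·cos 24.906° = 97.738311
roll angle φ = 9.859° = 0.17207201 rad
x = r_b·(cos φ + φ·sin φ) = 97.738311·(0.98523210 + 0.17207201·0.17122413) = 99.174574
y = r_b·(sin φ − φ·cos φ) = 97.738311·(0.17122413 − 0.17207201·0.98523210) = 0.165496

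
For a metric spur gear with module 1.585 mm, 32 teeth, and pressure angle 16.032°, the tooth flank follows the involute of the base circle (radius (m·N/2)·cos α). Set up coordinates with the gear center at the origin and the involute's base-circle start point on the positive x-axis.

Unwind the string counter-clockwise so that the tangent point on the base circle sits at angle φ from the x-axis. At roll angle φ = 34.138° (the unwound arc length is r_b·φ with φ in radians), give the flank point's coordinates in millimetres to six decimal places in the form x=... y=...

pitch radius r_p = m·N/2 = 1.585·32/2 = 25.360000
base radius r_b = r_p·cos α = 25.360000·cos 16.032° = 24.373689
roll angle φ = 34.138° = 0.59582050 rad
x = r_b·(cos φ + φ·sin φ) = 24.373689·(0.82768832 + 0.59582050·0.56118806) = 28.323583
y = r_b·(sin φ − φ·cos φ) = 24.373689·(0.56118806 − 0.59582050·0.82768832) = 1.658249

x=28.323583 y=1.658249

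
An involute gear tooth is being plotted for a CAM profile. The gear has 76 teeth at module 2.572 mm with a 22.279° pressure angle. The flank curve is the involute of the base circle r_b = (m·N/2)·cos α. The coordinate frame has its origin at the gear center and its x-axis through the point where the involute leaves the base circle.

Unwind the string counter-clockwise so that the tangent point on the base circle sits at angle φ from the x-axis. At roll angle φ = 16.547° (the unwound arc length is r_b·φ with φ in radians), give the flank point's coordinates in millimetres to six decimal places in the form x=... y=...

x=94.133185 y=0.720115

pitch radius r_p = m·N/2 = 2.572·76/2 = 97.736000
base radius r_b = r_p·cos α = 97.736000·cos 22.279° = 90.439884
roll angle φ = 16.547° = 0.28879963 rad
x = r_b·(cos φ + φ·sin φ) = 90.439884·(0.95858643 + 0.28879963·0.28480177) = 94.133185
y = r_b·(sin φ − φ·cos φ) = 90.439884·(0.28480177 − 0.28879963·0.95858643) = 0.720115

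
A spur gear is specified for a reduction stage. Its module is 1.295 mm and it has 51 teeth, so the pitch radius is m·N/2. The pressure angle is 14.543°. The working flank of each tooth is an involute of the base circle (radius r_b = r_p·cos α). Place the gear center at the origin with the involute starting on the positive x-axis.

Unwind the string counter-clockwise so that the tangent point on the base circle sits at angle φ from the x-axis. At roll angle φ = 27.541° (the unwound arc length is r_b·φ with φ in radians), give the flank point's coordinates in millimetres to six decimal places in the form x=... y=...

x=35.446618 y=1.156243

pitch radius r_p = m·N/2 = 1.295·51/2 = 33.022500
base radius r_b = r_p·cos α = 33.022500·cos 14.543° = 31.964441
roll angle φ = 27.541° = 0.48068113 rad
x = r_b·(cos φ + φ·sin φ) = 31.964441·(0.88668019 + 0.48068113·0.46238323) = 35.446618
y = r_b·(sin φ − φ·cos φ) = 31.964441·(0.46238323 − 0.48068113·0.88668019) = 1.156243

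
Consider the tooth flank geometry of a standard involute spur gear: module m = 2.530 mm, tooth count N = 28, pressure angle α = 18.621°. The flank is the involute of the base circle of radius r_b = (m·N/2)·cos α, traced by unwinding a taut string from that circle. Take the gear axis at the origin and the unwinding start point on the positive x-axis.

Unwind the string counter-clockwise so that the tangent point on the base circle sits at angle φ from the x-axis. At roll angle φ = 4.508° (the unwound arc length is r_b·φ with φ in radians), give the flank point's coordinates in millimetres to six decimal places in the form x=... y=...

x=33.669547 y=0.005446

pitch radius r_p = m·N/2 = 2.530·28/2 = 35.420000
base radius r_b = r_p·cos α = 35.420000·cos 18.621° = 33.565814
roll angle φ = 4.508° = 0.07867944 rad
x = r_b·(cos φ + φ·sin φ) = 33.565814·(0.99690637 + 0.07867944·0.07859829) = 33.669547
y = r_b·(sin φ − φ·cos φ) = 33.565814·(0.07859829 − 0.07867944·0.99690637) = 0.005446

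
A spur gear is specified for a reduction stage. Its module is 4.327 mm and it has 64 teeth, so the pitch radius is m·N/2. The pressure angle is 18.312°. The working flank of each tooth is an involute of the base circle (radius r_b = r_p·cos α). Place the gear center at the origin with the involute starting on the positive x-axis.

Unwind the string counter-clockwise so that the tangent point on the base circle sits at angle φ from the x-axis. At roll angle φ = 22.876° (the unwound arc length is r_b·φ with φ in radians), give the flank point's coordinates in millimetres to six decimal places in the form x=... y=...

x=141.515652 y=2.744605

pitch radius r_p = m·N/2 = 4.327·64/2 = 138.464000
base radius r_b = r_p·cos α = 138.464000·cos 18.312° = 131.452141
roll angle φ = 22.876° = 0.39926152 rad
x = r_b·(cos φ + φ·sin φ) = 131.452141·(0.92134832 + 0.39926152·0.38873805) = 141.515652
y = r_b·(sin φ − φ·cos φ) = 131.452141·(0.38873805 − 0.39926152·0.92134832) = 2.744605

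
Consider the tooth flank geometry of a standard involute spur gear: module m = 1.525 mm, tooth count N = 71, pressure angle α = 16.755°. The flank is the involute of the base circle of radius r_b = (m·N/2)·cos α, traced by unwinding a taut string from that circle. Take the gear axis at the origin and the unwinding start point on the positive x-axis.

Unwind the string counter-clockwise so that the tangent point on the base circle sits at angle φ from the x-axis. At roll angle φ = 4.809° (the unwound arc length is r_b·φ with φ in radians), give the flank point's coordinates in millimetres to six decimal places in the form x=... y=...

x=52.021433 y=0.010210

pitch radius r_p = m·N/2 = 1.525·71/2 = 54.137500
base radius r_b = r_p·cos α = 54.137500·cos 16.755° = 51.839158
roll angle φ = 4.809° = 0.08393288 rad
x = r_b·(cos φ + φ·sin φ) = 51.839158·(0.99647970 + 0.08393288·0.08383437) = 52.021433
y = r_b·(sin φ − φ·cos φ) = 51.839158·(0.08383437 − 0.08393288·0.99647970) = 0.010210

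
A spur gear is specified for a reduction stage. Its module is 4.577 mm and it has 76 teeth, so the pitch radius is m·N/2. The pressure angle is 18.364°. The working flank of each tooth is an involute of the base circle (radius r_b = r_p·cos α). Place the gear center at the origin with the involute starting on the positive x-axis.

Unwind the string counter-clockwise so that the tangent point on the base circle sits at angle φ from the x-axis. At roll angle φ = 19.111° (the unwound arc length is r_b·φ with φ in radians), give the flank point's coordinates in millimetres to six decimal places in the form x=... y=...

x=173.997247 y=2.019232

pitch radius r_p = m·N/2 = 4.577·76/2 = 173.926000
base radius r_b = r_p·cos α = 173.926000·cos 18.364° = 165.068671
roll angle φ = 19.111° = 0.33354987 rad
x = r_b·(cos φ + φ·sin φ) = 165.068671·(0.94488607 + 0.33354987·0.32739931) = 173.997247
y = r_b·(sin φ − φ·cos φ) = 165.068671·(0.32739931 − 0.33354987·0.94488607) = 2.019232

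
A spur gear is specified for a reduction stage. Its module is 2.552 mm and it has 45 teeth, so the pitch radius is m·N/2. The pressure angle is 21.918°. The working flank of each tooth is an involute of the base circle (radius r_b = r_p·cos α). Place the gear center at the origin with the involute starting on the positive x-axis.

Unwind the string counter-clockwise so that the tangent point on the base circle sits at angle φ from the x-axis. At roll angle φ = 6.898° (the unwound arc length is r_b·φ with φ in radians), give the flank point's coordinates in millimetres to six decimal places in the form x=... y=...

x=53.654285 y=0.030941

pitch radius r_p = m·N/2 = 2.552·45/2 = 57.420000
base radius r_b = r_p·cos α = 57.420000·cos 21.918° = 53.269627
roll angle φ = 6.898° = 0.12039281 rad
x = r_b·(cos φ + φ·sin φ) = 53.269627·(0.99276153 + 0.12039281·0.12010218) = 53.654285
y = r_b·(sin φ − φ·cos φ) = 53.269627·(0.12010218 − 0.12039281·0.99276153) = 0.030941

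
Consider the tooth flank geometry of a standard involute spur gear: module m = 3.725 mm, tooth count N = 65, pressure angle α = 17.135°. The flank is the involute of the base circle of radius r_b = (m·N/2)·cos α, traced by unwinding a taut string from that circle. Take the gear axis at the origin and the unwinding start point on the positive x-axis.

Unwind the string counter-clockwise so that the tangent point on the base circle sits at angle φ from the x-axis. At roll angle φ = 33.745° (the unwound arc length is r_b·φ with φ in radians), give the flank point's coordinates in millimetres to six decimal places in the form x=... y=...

x=134.046994 y=7.608357

pitch radius r_p = m·N/2 = 3.725·65/2 = 121.062500
base radius r_b = r_p·cos α = 121.062500·cos 17.135° = 115.688925
roll angle φ = 33.745° = 0.58896136 rad
x = r_b·(cos φ + φ·sin φ) = 115.688925·(0.83151809 + 0.58896136·0.55549767) = 134.046994
y = r_b·(sin φ − φ·cos φ) = 115.688925·(0.55549767 − 0.58896136·0.83151809) = 7.608357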